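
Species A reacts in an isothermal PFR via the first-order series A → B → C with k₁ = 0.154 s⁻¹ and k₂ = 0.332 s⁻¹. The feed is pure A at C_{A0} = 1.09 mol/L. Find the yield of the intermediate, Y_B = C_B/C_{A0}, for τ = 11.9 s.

0.122

Solving the coupled first-order balances gives C_B(τ) = [k₁/(k₂−k₁)]·C_{A0}·(e^(−k₁τ) − e^(−k₂τ)).
e^(−k₁τ) = e^(−0.154×11.9) = e^(−1.833) = 0.1600; e^(−k₂τ) = e^(−3.951) = 0.01924.
C_B = 0.154×1.09/(0.332−0.154) × (0.1600−0.01924) = 0.9430×0.1408 = 0.1327 mol/L.
Y_B = C_B/C_{A0} = 0.1327/1.09 = 0.122.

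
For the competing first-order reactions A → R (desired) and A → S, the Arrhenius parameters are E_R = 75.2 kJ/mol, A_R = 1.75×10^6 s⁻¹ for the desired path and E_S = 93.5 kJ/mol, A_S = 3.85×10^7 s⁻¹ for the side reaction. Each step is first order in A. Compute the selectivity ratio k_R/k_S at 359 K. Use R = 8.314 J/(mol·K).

With equal orders, S_{R/S} = k_R/k_S = (A_R/A_S)·exp[(E_S−E_R)/(RT)].
(E_S−E_R)/(RT) = (93.5−75.2)×10³/(8.314×359) = 18300/2985 = 6.131.
k_R/k_S = (1.75×10^6/3.85×10^7)·exp(6.131) = 0.04545 × 460.0 = 20.9.

20.9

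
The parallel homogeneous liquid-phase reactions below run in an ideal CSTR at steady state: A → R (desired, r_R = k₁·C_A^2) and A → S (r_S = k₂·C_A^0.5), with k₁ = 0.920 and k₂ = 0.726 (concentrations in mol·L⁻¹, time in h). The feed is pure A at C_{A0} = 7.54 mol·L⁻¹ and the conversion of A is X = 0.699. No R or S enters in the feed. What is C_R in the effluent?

4.28 mol·L⁻¹

Exit C_A = C_{A0}(1−X) = 7.54×0.301 = 2.270 mol·L⁻¹.
Rates in a CSTR are evaluated at the outlet concentration: r_R = 0.920×2.270^2 = 4.739, r_S = 0.726×2.270^0.5 = 1.094.
Fraction of consumed A going to R: r_R/(r_R+r_S) = 0.8125.
C_R = 0.8125·C_{A0}·X = 0.8125×7.54×0.699 = 4.28 mol·L⁻¹.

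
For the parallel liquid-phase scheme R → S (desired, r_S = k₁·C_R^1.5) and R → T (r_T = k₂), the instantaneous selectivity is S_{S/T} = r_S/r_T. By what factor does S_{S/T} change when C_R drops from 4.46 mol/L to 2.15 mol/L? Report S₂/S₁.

S_{S/T} = (k₁/k₂)·C_R^1.5, so S₂/S₁ = (C_{R,2}/C_{R,1})^1.5.
= (2.15/4.46)^1.5 = (0.4821)^1.5 = 0.335.
Selectivity toward S falls as C_R falls — high-concentration operation is favoured.

0.335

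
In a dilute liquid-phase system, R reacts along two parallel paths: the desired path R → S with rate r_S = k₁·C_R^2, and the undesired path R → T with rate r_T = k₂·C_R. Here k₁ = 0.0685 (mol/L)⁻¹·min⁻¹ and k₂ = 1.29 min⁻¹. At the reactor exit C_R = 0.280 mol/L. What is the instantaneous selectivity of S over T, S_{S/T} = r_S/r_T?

S_{S/T} = r_S/r_T = (k₁·C_R^2)/(k₂·C_R) = (k₁/k₂)·C_R.
= (0.0685×0.2800^2) / (1.29×0.2800) = 0.005370/0.3612 = 0.0149.
Since the desired path is higher order in R, keeping C_R high (PFR or concentrated feed) favours S.

0.0149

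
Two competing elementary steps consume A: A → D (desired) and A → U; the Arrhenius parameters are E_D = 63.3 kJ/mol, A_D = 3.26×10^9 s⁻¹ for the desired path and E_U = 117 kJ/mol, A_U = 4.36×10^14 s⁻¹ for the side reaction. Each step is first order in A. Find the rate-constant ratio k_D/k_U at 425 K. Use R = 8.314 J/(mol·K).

29.8

Since both paths have the same order in A, the concentration cancels and S_{D/U} = k_D/k_U = (A_D/A_U)·exp[(E_U−E_D)/(RT)].
(E_U−E_D)/(RT) = (117−63.3)×10³/(8.314×425) = 53700/3533 = 15.20.
k_D/k_U = (3.26×10^9/4.36×10^14)·exp(15.20) = 7.477×10^-6 × 3.983×10^6 = 29.8.
Since E_D < E_U, lowering the temperature improves selectivity toward D.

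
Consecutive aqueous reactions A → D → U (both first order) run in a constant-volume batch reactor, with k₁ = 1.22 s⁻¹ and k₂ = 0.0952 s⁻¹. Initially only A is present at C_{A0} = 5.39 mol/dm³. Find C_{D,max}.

4.34 mol/dm³

For a first-order series the maximum intermediate yield is C_{D,max}/C_{A0} = (k₁/k₂)^[k₂/(k₂−k₁)].
= (1.22/0.0952)^(0.0952/(0.0952−1.22)) = (12.82)^(-0.08464) = 0.8058.
C_{D,max} = 0.8058×5.39 = 4.34 mol/dm³.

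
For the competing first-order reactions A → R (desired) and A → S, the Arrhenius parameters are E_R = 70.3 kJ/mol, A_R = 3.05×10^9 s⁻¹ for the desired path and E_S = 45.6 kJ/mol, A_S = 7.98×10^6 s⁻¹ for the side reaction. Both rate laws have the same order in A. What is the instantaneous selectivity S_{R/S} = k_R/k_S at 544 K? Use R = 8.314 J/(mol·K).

1.62

Since both paths have the same order in A, the concentration cancels and S_{R/S} = k_R/k_S = (A_R/A_S)·exp[(E_S−E_R)/(RT)].
(E_S−E_R)/(RT) = (45.6−70.3)×10³/(8.314×544) = -24700/4523 = -5.461.
k_R/k_S = (3.05×10^9/7.98×10^6)·exp(-5.461) = 382.2 × 0.004248 = 1.62.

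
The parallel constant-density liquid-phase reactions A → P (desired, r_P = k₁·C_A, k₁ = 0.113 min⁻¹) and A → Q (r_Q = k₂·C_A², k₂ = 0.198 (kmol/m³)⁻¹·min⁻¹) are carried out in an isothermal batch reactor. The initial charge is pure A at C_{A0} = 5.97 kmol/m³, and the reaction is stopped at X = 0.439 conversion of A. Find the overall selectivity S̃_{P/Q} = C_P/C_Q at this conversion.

0.125

C_A = C_{A0}(1−X) = 3.349 kmol/m³.
Along a PFR/batch, dC_P/dC_A = −r_P/(r_P+r_Q) = −k₁/(k₁+k₂·C_A).
Integrating from C_{A0} to C_A: C_P = (0.113/0.198)·ln[(0.113+0.198·5.97)/(0.113+0.198·3.35)] = 0.5707·ln(1.295/0.7761) = 0.2922 kmol/m³.
C_Q = (C_{A0}−C_A)−C_P = 2.329 kmol/m³; S̃_{P/Q} = 0.2922/2.329 = 0.125.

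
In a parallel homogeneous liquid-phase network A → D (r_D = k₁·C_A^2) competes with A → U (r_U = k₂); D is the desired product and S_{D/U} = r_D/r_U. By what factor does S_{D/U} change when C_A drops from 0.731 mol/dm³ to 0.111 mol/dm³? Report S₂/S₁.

0.0231

S_{D/U} = (k₁/k₂)·C_A^2, so S₂/S₁ = (C_{A,2}/C_{A,1})^2.
= (0.111/0.731)^2 = (0.1518)^2 = 0.0231.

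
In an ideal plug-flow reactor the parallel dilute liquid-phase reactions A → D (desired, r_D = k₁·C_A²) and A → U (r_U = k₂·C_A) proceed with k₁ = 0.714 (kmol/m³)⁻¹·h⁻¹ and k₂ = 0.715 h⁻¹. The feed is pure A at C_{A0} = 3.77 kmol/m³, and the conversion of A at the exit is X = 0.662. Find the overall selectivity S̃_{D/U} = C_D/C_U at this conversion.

2.37

C_A = C_{A0}(1−X) = 1.274 kmol/m³.
Along a PFR/batch, dC_U/dC_A = −r_U/(r_D+r_U) = −k₂/(k₂+k₁·C_A).
Integrating from C_{A0} to C_A: C_U = (0.715/0.714)·ln[(0.715+0.714·3.77)/(0.715+0.714·1.27)] = 1.001·ln(3.407/1.625) = 0.7414 kmol/m³.
Then C_D = (C_{A0}−C_A) − C_U = 2.496 − 0.7414 = 1.754 kmol/m³.
S̃_{D/U} = C_D/C_U = 1.754/0.7414 = 2.37.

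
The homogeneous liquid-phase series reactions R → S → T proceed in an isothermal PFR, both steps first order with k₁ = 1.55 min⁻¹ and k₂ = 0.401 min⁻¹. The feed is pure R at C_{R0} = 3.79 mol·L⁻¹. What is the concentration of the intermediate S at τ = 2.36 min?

The intermediate concentration in a first-order A→B→C sequence is C_S = k₁C_{R0}(e^(−k₁τ) − e^(−k₂τ))/(k₂−k₁).
e^(−k₁τ) = e^(−1.55×2.36) = e^(−3.658) = 0.02578; e^(−k₂τ) = e^(−0.9464) = 0.3882.
C_S = 1.55×3.79/(0.401−1.55) × (0.02578−0.3882) = (-5.113)×(-0.3624) = 1.853 mol·L⁻¹.

1.85 mol·L⁻¹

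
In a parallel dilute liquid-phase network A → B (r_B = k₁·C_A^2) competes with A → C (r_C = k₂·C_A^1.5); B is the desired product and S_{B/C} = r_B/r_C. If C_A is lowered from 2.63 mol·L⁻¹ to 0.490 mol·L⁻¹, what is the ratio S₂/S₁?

0.432

S_{B/C} = (k₁/k₂)·C_A^0.5, so S₂/S₁ = (C_{A,2}/C_{A,1})^0.5.
= (0.490/2.63)^0.5 = (0.1863)^0.5 = 0.432.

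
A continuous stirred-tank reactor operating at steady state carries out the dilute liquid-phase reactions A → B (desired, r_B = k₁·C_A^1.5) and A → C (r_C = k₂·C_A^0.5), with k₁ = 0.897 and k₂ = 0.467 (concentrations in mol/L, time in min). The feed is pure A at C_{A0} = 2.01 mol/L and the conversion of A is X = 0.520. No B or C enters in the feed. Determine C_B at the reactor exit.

0.679 mol/L

Exit C_A = C_{A0}(1−X) = 2.01×0.480 = 0.9648 mol/L.
A CSTR operates uniformly at the exit composition, giving r_B = 0.8501 and r_C = 0.4587 (each k·C_A^n at C_A = 0.9648).
Fraction of consumed A going to B: r_B/(r_B+r_C) = 0.6495.
C_B = 0.6495·C_{A0}·X = 0.6495×2.01×0.520 = 0.679 mol/L.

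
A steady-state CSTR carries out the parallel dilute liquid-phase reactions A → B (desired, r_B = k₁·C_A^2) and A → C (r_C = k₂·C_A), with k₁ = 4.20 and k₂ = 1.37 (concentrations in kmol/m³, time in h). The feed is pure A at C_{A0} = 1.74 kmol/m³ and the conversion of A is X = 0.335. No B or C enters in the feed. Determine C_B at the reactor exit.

0.455 kmol/m³

Exit C_A = C_{A0}(1−X) = 1.74×0.665 = 1.157 kmol/m³.
A CSTR operates uniformly at the exit composition, giving r_B = 5.623 and r_C = 1.585 (each k·C_A^n at C_A = 1.157).
Fraction of consumed A going to B: r_B/(r_B+r_C) = 0.7801.
C_B = 0.7801·C_{A0}·X = 0.7801×1.74×0.335 = 0.455 kmol/m³.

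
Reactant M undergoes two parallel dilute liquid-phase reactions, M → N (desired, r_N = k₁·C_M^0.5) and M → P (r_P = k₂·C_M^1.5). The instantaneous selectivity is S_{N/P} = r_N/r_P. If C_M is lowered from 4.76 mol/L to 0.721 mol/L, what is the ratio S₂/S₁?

6.60

S_{N/P} = (k₁/k₂)·C_M⁻¹, so S₂/S₁ = (C_{M,2}/C_{M,1})⁻¹.
= 4.76/0.721 = 6.60.
Selectivity toward N rises as C_M falls — low-concentration operation is favoured.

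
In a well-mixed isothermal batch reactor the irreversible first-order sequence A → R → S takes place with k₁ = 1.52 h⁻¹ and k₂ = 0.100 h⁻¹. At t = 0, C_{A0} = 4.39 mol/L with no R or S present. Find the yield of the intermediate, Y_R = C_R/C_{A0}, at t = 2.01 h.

0.825

The intermediate concentration in a first-order A→B→C sequence is C_R = k₁C_{A0}(e^(−k₁t) − e^(−k₂t))/(k₂−k₁).
e^(−k₁t) = e^(−1.52×2.01) = e^(−3.055) = 0.04711; e^(−k₂t) = e^(−0.2010) = 0.8179.
C_R = 1.52×4.39/(0.100−1.52) × (0.04711−0.8179) = (-4.699)×(-0.7708) = 3.622 mol/L.
Y_R = C_R/C_{A0} = 3.622/4.39 = 0.825.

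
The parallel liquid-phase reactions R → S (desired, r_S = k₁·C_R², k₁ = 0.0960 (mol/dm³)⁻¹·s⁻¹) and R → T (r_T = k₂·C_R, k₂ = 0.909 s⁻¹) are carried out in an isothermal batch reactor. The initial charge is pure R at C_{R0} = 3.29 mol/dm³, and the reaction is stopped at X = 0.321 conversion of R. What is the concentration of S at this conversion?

0.238 mol/dm³

C_R = C_{R0}(1−X) = 2.234 mol/dm³.
Along a PFR/batch, dC_T/dC_R = −r_T/(r_S+r_T) = −k₂/(k₂+k₁·C_R).
Integrating from C_{R0} to C_R: C_T = (0.909/0.0960)·ln[(0.909+0.0960·3.29)/(0.909+0.0960·2.23)] = 9.469·ln(1.225/1.123) = 0.8181 mol/dm³.
Then C_S = (C_{R0}−C_R) − C_T = 1.056 − 0.8181 = 0.2380 mol/dm³.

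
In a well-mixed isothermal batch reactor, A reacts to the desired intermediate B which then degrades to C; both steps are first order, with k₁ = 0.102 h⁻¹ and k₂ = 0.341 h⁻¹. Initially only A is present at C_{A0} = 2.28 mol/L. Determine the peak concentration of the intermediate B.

0.407 mol/L

For a first-order series the maximum intermediate yield is C_{B,max}/C_{A0} = (k₁/k₂)^[k₂/(k₂−k₁)].
= (0.102/0.341)^(0.341/(0.341−0.102)) = (0.2991)^(1.427) = 0.1787.
C_{B,max} = 0.1787×2.28 = 0.407 mol/L.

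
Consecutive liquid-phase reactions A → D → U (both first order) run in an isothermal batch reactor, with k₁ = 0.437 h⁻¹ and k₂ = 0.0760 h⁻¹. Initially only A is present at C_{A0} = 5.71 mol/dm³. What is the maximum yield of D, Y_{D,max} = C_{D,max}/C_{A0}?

0.692

Evaluating C_D at t_opt = ln(k₂/k₁)/(k₂−k₁) gives C_{D,max}/C_{A0} = (k₁/k₂)^[k₂/(k₂−k₁)].
= (0.437/0.0760)^(0.0760/(0.0760−0.437)) = (5.750)^(-0.2105) = 0.6919.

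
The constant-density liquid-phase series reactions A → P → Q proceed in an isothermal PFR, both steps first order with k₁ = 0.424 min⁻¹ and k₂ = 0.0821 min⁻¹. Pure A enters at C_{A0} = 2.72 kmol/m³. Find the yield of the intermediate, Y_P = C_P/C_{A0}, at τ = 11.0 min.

0.491

For first-order series with pure A initially, C_P(τ) = k₁C_{A0}/(k₂−k₁)·(e^(−k₁τ) − e^(−k₂τ)).
e^(−k₁τ) = e^(−0.424×11.0) = e^(−4.664) = 0.009429; e^(−k₂τ) = e^(−0.9031) = 0.4053.
C_P = 0.424×2.72/(0.0821−0.424) × (0.009429−0.4053) = (-3.373)×(-0.3959) = 1.335 kmol/m³.
Y_P = C_P/C_{A0} = 1.335/2.72 = 0.491.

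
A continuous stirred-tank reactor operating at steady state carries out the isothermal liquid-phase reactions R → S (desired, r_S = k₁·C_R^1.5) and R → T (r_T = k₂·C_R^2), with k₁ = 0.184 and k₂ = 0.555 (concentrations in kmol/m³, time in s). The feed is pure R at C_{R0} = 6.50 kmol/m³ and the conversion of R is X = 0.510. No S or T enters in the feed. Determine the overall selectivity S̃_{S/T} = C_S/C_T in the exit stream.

Exit C_R = C_{R0}(1−X) = 6.50×0.490 = 3.185 kmol/m³.
A CSTR operates uniformly at the exit composition, giving r_S = 1.046 and r_T = 5.630 (each k·C_R^n at C_R = 3.185).
Overall selectivity = C_S/C_T = r_Sτ/(r_Tτ) = r_S/r_T = 0.186.

0.186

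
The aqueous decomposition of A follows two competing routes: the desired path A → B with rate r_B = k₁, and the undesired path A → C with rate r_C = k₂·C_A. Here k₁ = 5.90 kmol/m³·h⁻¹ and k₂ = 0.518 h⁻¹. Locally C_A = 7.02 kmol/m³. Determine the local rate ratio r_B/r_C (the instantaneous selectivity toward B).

S_{B/C} = r_B/r_C = (k₁)/(k₂·C_A) = (k₁/k₂)·C_A⁻¹.
= (5.90) / (0.518×7.020) = 5.900/3.636 = 1.62.

1.62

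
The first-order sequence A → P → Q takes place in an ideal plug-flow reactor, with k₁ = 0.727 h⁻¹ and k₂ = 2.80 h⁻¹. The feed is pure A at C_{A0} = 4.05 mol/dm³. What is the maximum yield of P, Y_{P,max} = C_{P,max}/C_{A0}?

At the optimum, C_{P,max}/C_{A0} = (k₁/k₂)^[k₂/(k₂−k₁)].
= (0.727/2.80)^(2.80/(2.80−0.727)) = (0.2596)^(1.351) = 0.1618.

0.162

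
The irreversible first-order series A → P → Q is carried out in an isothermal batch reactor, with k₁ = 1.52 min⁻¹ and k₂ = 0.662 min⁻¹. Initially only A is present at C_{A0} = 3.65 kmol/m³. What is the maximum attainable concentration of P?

At the optimum, C_{P,max}/C_{A0} = (k₁/k₂)^[k₂/(k₂−k₁)].
= (1.52/0.662)^(0.662/(0.662−1.52)) = (2.296)^(-0.7716) = 0.5266.
C_{P,max} = 0.5266×3.65 = 1.92 kmol/m³.

1.92 kmol/m³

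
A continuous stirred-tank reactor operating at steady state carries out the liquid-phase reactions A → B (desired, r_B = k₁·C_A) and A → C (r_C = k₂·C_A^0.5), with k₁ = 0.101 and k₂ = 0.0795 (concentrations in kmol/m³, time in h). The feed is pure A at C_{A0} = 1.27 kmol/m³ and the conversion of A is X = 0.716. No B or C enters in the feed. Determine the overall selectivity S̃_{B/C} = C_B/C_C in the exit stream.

0.763

Exit C_A = C_{A0}(1−X) = 1.27×0.284 = 0.3607 kmol/m³.
Rates in a CSTR are evaluated at the outlet concentration: r_B = 0.101×0.3607 = 0.03643, r_C = 0.0795×0.3607^0.5 = 0.04775.
Overall selectivity = C_B/C_C = r_Bτ/(r_Cτ) = r_B/r_C = 0.763.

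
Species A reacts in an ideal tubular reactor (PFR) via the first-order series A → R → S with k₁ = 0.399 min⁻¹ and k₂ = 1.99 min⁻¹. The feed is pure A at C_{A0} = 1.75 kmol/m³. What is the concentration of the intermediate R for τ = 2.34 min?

0.168 kmol/m³

For first-order series with pure A initially, C_R(τ) = k₁C_{A0}/(k₂−k₁)·(e^(−k₁τ) − e^(−k₂τ)).
e^(−k₁τ) = e^(−0.399×2.34) = e^(−0.9337) = 0.3931; e^(−k₂τ) = e^(−4.657) = 0.009499.
C_R = 0.399×1.75/(1.99−0.399) × (0.3931−0.009499) = 0.4389×0.3836 = 0.1684 kmol/m³.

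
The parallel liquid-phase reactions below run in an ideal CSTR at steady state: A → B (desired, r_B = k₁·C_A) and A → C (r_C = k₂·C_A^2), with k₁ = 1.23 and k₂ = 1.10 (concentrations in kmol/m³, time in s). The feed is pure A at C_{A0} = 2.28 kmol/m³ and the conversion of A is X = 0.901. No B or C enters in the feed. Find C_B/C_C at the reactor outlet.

Exit C_A = C_{A0}(1−X) = 2.28×0.0990 = 0.2257 kmol/m³.
Rates in a CSTR are evaluated at the outlet concentration: r_B = 1.23×0.2257 = 0.2776, r_C = 1.10×0.2257^2 = 0.05604.
Overall selectivity = C_B/C_C = r_Bτ/(r_Cτ) = r_B/r_C = 4.95.

4.95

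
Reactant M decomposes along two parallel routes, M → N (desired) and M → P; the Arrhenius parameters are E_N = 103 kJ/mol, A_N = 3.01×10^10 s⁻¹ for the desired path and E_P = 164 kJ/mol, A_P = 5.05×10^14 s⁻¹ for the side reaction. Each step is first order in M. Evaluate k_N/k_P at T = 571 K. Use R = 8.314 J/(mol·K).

22.7

With equal orders, S_{N/P} = k_N/k_P = (A_N/A_P)·exp[(E_P−E_N)/(RT)].
(E_P−E_N)/(RT) = (164−103)×10³/(8.314×571) = 61000/4747 = 12.85.
k_N/k_P = (3.01×10^10/5.05×10^14)·exp(12.85) = 5.960×10^-5 × 3.806×10^5 = 22.7.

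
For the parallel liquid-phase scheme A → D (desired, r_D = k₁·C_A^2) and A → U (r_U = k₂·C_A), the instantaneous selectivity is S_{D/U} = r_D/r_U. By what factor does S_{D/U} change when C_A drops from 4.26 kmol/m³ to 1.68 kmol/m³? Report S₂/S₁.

S_{D/U} = (k₁/k₂)·C_A, so S₂/S₁ = (C_{A,2}/C_{A,1}).
= 1.68/4.26 = 0.394.
Selectivity toward D falls as C_A falls — high-concentration operation is favoured.

0.394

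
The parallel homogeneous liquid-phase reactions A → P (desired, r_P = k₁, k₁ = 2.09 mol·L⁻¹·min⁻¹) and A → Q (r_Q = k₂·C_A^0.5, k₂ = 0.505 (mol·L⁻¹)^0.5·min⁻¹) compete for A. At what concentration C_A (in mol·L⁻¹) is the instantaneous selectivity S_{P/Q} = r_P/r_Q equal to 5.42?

S_{P/Q} = (k₁/k₂)·C_A^-0.5 ⇒ C_A = (S·k₂/k₁)^(-2).
= (5.42×0.505/2.09)^(-2) = (1.310)^(-2) = 0.583 mol·L⁻¹.

0.583 mol·L⁻¹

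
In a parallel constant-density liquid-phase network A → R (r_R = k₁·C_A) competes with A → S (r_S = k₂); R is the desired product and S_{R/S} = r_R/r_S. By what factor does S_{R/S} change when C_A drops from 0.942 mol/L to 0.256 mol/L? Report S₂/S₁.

S_{R/S} = (k₁/k₂)·C_A, so S₂/S₁ = (C_{A,2}/C_{A,1}).
= 0.256/0.942 = 0.272.

0.272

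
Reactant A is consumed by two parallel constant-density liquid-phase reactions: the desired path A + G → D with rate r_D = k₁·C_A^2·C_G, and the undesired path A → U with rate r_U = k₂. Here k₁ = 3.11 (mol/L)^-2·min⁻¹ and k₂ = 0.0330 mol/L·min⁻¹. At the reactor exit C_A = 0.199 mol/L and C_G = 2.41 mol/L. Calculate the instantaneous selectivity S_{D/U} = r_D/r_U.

8.99

S_{D/U} = r_D/r_U = (k₁·C_A^2·C_G)/(k₂) = (k₁/k₂)·C_A^2·C_G.
= (3.11×0.1990^2×2.410) / (0.0330) = 0.2968/0.03300 = 8.99.
Since the desired path is higher order in A, keeping C_A high (PFR or concentrated feed) favours D.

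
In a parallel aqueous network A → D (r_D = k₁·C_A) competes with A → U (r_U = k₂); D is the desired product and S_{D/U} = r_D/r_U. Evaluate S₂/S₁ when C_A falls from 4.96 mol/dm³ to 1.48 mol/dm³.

S_{D/U} = (k₁/k₂)·C_A, so S₂/S₁ = (C_{A,2}/C_{A,1}).
= 1.48/4.96 = 0.298.
Selectivity toward D falls as C_A falls — high-concentration operation is favoured.

0.298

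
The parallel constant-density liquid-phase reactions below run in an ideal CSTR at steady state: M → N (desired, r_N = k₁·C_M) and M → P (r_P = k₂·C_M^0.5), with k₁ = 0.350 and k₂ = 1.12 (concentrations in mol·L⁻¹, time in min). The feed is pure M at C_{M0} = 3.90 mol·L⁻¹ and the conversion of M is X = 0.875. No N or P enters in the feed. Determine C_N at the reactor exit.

0.611 mol·L⁻¹

Exit C_M = C_{M0}(1−X) = 3.90×0.125 = 0.4875 mol·L⁻¹.
A CSTR operates uniformly at the exit composition, giving r_N = 0.1706 and r_P = 0.7820 (each k·C_M^n at C_M = 0.4875).
Fraction of consumed M going to N: r_N/(r_N+r_P) = 0.1791.
C_N = 0.1791·C_{M0}·X = 0.1791×3.90×0.875 = 0.611 mol·L⁻¹.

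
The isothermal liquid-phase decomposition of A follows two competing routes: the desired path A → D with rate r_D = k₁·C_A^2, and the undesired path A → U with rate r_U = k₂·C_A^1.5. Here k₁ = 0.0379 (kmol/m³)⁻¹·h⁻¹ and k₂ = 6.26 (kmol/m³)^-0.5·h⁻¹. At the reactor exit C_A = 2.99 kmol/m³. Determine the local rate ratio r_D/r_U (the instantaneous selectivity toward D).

S_{D/U} = r_D/r_U = (k₁·C_A^2)/(k₂·C_A^1.5) = (k₁/k₂)·C_A^0.5.
= (0.0379×2.990^2) / (6.26×2.990^1.5) = 0.3388/32.37 = 0.0105.

0.0105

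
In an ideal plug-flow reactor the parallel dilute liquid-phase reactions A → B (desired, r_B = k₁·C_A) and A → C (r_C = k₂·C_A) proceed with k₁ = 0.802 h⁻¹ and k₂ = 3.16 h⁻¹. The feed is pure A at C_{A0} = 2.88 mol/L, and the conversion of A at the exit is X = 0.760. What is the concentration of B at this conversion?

0.443 mol/L

C_A = C_{A0}(1−X) = 0.6912 mol/L.
Both paths are first order in A, so the instantaneous fraction to B is constant: dC_B/d(−C_A) = k₁/(k₁+k₂) = 0.2024.
C_B = 0.2024·(C_{A0}−C_A) = 0.2024×2.189 = 0.443 mol/L.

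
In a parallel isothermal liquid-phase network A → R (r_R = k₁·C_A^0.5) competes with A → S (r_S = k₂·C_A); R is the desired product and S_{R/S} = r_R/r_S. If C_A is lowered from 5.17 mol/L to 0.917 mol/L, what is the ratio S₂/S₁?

S_{R/S} = (k₁/k₂)·C_A^-0.5, so S₂/S₁ = (C_{A,2}/C_{A,1})^-0.5.
= (0.917/5.17)^(-0.5) = (0.1774)^(-0.5) = 2.37.

2.37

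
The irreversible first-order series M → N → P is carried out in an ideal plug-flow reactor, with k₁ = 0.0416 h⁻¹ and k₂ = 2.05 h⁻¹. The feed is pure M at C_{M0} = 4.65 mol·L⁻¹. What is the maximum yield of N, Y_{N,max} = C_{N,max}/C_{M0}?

Evaluating C_N at τ_opt = ln(k₂/k₁)/(k₂−k₁) gives C_{N,max}/C_{M0} = (k₁/k₂)^[k₂/(k₂−k₁)].
= (0.0416/2.05)^(2.05/(2.05−0.0416)) = (0.02029)^(1.021) = 0.01872.

0.0187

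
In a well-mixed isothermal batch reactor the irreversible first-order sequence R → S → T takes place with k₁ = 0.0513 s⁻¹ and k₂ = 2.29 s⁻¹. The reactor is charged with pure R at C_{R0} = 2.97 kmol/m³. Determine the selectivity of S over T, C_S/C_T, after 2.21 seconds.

For first-order series with pure R initially, C_S(t) = k₁C_{R0}/(k₂−k₁)·(e^(−k₁t) − e^(−k₂t)).
e^(−k₁t) = e^(−0.0513×2.21) = e^(−0.1134) = 0.8928; e^(−k₂t) = e^(−5.061) = 0.006340.
C_S = 0.0513×2.97/(2.29−0.0513) × (0.8928−0.006340) = 0.06806×0.8865 = 0.06033 kmol/m³.
C_R = C_{R0}e^(−k₁t) = 2.652 kmol/m³, so C_T = C_{R0}−C_R−C_S = 0.2580 kmol/m³; C_S/C_T = 0.234.

0.234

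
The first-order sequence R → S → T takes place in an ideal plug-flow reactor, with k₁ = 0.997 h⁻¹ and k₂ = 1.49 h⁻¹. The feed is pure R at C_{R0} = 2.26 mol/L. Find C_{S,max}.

0.671 mol/L

Evaluating C_S at τ_opt = ln(k₂/k₁)/(k₂−k₁) gives C_{S,max}/C_{R0} = (k₁/k₂)^[k₂/(k₂−k₁)].
= (0.997/1.49)^(1.49/(1.49−0.997)) = (0.6691)^(3.022) = 0.2969.
C_{S,max} = 0.2969×2.26 = 0.671 mol/L.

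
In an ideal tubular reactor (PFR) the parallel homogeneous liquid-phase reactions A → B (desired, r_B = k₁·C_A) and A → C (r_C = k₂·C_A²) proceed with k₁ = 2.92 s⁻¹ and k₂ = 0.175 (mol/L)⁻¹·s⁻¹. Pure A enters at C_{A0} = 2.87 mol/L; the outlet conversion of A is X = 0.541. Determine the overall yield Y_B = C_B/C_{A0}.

C_A = C_{A0}(1−X) = 1.317 mol/L.
Along a PFR/batch, dC_B/dC_A = −r_B/(r_B+r_C) = −k₁/(k₁+k₂·C_A).
Integrating from C_{A0} to C_A: C_B = (2.92/0.175)·ln[(2.92+0.175·2.87)/(2.92+0.175·1.32)] = 16.69·ln(3.422/3.151) = 1.380 mol/L.
Y_B = C_B/C_{A0} = 1.380/2.87 = 0.481.

0.481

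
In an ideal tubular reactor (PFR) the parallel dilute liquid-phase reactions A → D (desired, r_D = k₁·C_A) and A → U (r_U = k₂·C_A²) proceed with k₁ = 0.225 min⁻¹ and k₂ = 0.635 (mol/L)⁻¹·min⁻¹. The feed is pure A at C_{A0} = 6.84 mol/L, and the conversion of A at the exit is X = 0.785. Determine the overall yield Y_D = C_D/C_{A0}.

C_A = C_{A0}(1−X) = 1.471 mol/L.
Along a PFR/batch, dC_D/dC_A = −r_D/(r_D+r_U) = −k₁/(k₁+k₂·C_A).
Integrating from C_{A0} to C_A: C_D = (0.225/0.635)·ln[(0.225+0.635·6.84)/(0.225+0.635·1.47)] = 0.3543·ln(4.568/1.159) = 0.4861 mol/L.
Y_D = C_D/C_{A0} = 0.4861/6.84 = 0.0711.

0.0711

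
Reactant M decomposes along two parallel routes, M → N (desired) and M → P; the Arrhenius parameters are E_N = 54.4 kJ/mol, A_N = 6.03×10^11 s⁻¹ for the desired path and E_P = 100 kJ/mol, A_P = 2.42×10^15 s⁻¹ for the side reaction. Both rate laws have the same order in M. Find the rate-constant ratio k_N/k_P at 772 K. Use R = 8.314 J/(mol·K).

0.303

k_N/k_P = (A_N/A_P)·exp[−(E_N−E_P)/(RT)] = (A_N/A_P)·exp[(E_P−E_N)/(RT)].
(E_P−E_N)/(RT) = (100−54.4)×10³/(8.314×772) = 45600/6418 = 7.105.
k_N/k_P = (6.03×10^11/2.42×10^15)·exp(7.105) = 2.492×10^-4 × 1218 = 0.303.
Since E_N < E_P, lowering the temperature improves selectivity toward N.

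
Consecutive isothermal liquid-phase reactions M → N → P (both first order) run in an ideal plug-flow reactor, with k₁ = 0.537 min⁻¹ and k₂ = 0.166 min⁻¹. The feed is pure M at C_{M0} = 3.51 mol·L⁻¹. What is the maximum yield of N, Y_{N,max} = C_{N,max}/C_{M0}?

0.591

At the optimum, C_{N,max}/C_{M0} = (k₁/k₂)^[k₂/(k₂−k₁)].
= (0.537/0.166)^(0.166/(0.166−0.537)) = (3.235)^(-0.4474) = 0.5914.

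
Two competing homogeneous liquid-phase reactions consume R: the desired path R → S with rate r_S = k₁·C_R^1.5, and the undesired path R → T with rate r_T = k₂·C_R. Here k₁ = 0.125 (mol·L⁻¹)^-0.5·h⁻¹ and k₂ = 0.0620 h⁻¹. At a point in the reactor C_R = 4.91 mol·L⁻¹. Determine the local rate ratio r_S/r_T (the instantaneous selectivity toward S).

S_{S/T} = r_S/r_T = (k₁·C_R^1.5)/(k₂·C_R) = (k₁/k₂)·C_R^0.5.
= (0.125×4.910^1.5) / (0.0620×4.910) = 1.360/0.3044 = 4.47.
Since the desired path is higher order in R, keeping C_R high (PFR or concentrated feed) favours S.

4.47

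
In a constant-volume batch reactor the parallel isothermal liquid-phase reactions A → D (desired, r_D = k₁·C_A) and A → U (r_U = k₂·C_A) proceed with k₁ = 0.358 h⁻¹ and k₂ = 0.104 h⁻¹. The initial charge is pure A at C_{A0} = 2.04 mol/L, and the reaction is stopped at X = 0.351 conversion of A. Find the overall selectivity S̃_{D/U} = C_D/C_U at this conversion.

C_A = C_{A0}(1−X) = 1.324 mol/L.
Both paths are first order in A, so the instantaneous fraction to D is constant: dC_D/d(−C_A) = k₁/(k₁+k₂) = 0.7749.
C_D = 0.7749·(C_{A0}−C_A) = 0.7749×0.7160 = 0.555 mol/L.
C_U = (C_{A0}−C_A)−C_D = 0.1612 mol/L; S̃_{D/U} = 0.5549/0.1612 = 3.44.

3.44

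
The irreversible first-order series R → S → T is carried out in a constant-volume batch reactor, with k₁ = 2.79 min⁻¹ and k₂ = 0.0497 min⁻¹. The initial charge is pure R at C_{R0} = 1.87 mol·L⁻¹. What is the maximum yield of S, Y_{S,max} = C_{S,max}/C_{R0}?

0.930

At the optimum, C_{S,max}/C_{R0} = (k₁/k₂)^[k₂/(k₂−k₁)].
= (2.79/0.0497)^(0.0497/(0.0497−2.79)) = (56.14)^(-0.01814) = 0.9296.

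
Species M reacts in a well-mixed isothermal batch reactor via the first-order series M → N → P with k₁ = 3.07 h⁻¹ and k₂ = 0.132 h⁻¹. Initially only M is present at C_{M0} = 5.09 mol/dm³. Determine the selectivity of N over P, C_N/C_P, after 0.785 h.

13.7

For first-order series with pure M initially, C_N(t) = k₁C_{M0}/(k₂−k₁)·(e^(−k₁t) − e^(−k₂t)).
e^(−k₁t) = e^(−3.07×0.785) = e^(−2.410) = 0.08982; e^(−k₂t) = e^(−0.1036) = 0.9016.
C_N = 3.07×5.09/(0.132−3.07) × (0.08982−0.9016) = (-5.319)×(-0.8117) = 4.317 mol/dm³.
C_M = C_{M0}e^(−k₁t) = 0.4572 mol/dm³, so C_P = C_{M0}−C_M−C_N = 0.3154 mol/dm³; C_N/C_P = 13.7.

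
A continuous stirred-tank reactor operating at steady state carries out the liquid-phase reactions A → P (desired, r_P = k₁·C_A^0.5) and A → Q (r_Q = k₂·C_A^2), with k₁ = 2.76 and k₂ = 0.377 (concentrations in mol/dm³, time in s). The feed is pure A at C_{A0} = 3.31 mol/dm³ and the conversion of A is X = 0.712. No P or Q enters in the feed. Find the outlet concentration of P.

2.09 mol/dm³

Exit C_A = C_{A0}(1−X) = 3.31×0.288 = 0.9533 mol/dm³.
In a CSTR the entire volume is at exit conditions, so r_P = 2.76×0.9533^0.5 = 2.695 and r_Q = 0.377×0.9533^2 = 0.3426.
Fraction of consumed A going to P: r_P/(r_P+r_Q) = 0.8872.
C_P = 0.8872·C_{A0}·X = 0.8872×3.31×0.712 = 2.09 mol/dm³.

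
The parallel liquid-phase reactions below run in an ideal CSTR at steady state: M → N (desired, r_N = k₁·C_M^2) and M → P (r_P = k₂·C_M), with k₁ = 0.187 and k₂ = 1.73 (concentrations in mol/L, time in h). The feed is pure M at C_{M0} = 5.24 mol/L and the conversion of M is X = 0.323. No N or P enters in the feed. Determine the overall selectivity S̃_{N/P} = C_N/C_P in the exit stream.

Exit C_M = C_{M0}(1−X) = 5.24×0.677 = 3.547 mol/L.
Rates in a CSTR are evaluated at the outlet concentration: r_N = 0.187×3.547^2 = 2.353, r_P = 1.73×3.547 = 6.137.
Overall selectivity = C_N/C_P = r_Nτ/(r_Pτ) = r_N/r_P = 0.383.

0.383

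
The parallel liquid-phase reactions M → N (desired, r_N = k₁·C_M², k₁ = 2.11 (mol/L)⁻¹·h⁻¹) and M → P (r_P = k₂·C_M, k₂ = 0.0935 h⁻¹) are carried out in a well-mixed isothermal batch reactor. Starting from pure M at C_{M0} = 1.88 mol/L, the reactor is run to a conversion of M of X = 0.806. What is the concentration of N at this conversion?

C_M = C_{M0}(1−X) = 0.3647 mol/L.
Along a PFR/batch, dC_P/dC_M = −r_P/(r_N+r_P) = −k₂/(k₂+k₁·C_M).
Integrating from C_{M0} to C_M: C_P = (0.0935/2.11)·ln[(0.0935+2.11·1.88)/(0.0935+2.11·0.365)] = 0.04431·ln(4.060/0.8631) = 0.06862 mol/L.
Then C_N = (C_{M0}−C_M) − C_P = 1.515 − 0.06862 = 1.447 mol/L.

1.45 mol/L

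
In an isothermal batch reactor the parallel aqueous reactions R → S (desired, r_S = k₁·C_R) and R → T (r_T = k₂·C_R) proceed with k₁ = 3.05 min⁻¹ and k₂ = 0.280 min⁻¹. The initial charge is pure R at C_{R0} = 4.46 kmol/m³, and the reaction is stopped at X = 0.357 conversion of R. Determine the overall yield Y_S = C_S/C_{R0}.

0.327

C_R = C_{R0}(1−X) = 2.868 kmol/m³.
Both paths are first order in R, so the instantaneous fraction to S is constant: dC_S/d(−C_R) = k₁/(k₁+k₂) = 0.9159.
C_S = 0.9159·(C_{R0}−C_R) = 0.9159×1.592 = 1.46 kmol/m³.
Y_S = C_S/C_{R0} = 1.458/4.46 = 0.327.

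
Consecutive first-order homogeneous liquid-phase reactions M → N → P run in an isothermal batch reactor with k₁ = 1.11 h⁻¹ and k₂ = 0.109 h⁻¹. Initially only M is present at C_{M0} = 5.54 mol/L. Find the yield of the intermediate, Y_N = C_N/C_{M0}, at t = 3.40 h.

For first-order series with pure M initially, C_N(t) = k₁C_{M0}/(k₂−k₁)·(e^(−k₁t) − e^(−k₂t)).
e^(−k₁t) = e^(−1.11×3.40) = e^(−3.774) = 0.02296; e^(−k₂t) = e^(−0.3706) = 0.6903.
C_N = 1.11×5.54/(0.109−1.11) × (0.02296−0.6903) = (-6.143)×(-0.6674) = 4.100 mol/L.
Y_N = C_N/C_{M0} = 4.100/5.54 = 0.740.

0.740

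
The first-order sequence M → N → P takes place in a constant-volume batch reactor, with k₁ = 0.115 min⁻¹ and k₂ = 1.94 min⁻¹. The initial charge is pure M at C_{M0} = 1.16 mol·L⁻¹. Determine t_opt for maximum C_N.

Setting dC_N/dt = 0 gives t_opt = ln(k₂/k₁)/(k₂−k₁).
= ln(1.94/0.115)/(1.94−0.115) = ln(16.87)/1.825 = 2.826/1.825 = 1.55 min.

1.55 min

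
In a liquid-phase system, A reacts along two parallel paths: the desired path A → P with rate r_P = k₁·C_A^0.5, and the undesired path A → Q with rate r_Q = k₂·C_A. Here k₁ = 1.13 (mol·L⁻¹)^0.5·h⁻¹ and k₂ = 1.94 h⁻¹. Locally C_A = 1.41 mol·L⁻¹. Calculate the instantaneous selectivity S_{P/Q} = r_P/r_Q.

S_{P/Q} = r_P/r_Q = (k₁·C_A^0.5)/(k₂·C_A) = (k₁/k₂)·C_A^-0.5.
= (1.13×1.410^0.5) / (1.94×1.410) = 1.342/2.735 = 0.491.
The undesired path is higher order in A, so low C_A (CSTR or dilute feed) favours P.

0.491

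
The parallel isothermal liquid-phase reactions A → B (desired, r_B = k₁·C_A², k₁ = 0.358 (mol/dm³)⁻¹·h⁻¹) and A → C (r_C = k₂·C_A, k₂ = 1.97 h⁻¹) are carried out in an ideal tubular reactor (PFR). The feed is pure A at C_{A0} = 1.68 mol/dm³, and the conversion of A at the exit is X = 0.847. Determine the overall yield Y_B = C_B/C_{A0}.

C_A = C_{A0}(1−X) = 0.2570 mol/dm³.
Along a PFR/batch, dC_C/dC_A = −r_C/(r_B+r_C) = −k₂/(k₂+k₁·C_A).
Integrating from C_{A0} to C_A: C_C = (1.97/0.358)·ln[(1.97+0.358·1.68)/(1.97+0.358·0.257)] = 5.503·ln(2.571/2.062) = 1.215 mol/dm³.
Then C_B = (C_{A0}−C_A) − C_C = 1.423 − 1.215 = 0.2081 mol/dm³.
Y_B = C_B/C_{A0} = 0.2081/1.68 = 0.124.

0.124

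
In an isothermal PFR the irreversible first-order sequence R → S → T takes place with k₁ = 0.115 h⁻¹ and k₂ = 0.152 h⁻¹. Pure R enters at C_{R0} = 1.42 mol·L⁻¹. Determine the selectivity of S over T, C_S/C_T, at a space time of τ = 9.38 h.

0.885

Solving the coupled first-order balances gives C_S(τ) = [k₁/(k₂−k₁)]·C_{R0}·(e^(−k₁τ) − e^(−k₂τ)).
e^(−k₁τ) = e^(−0.115×9.38) = e^(−1.079) = 0.3400; e^(−k₂τ) = e^(−1.426) = 0.2403.
C_S = 0.115×1.42/(0.152−0.115) × (0.3400−0.2403) = 4.414×0.09971 = 0.4401 mol·L⁻¹.
C_R = C_{R0}e^(−k₁τ) = 0.4829 mol·L⁻¹, so C_T = C_{R0}−C_R−C_S = 0.4971 mol·L⁻¹; C_S/C_T = 0.885.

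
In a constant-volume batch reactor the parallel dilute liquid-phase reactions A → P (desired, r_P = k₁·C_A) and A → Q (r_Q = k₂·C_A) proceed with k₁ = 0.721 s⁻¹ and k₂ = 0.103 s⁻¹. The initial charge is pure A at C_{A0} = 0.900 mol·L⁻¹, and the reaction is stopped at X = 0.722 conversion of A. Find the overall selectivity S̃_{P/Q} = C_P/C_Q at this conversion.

C_A = C_{A0}(1−X) = 0.2502 mol·L⁻¹.
Both paths are first order in A, so the instantaneous fraction to P is constant: dC_P/d(−C_A) = k₁/(k₁+k₂) = 0.8750.
C_P = 0.8750·(C_{A0}−C_A) = 0.8750×0.6498 = 0.569 mol·L⁻¹.
C_Q = (C_{A0}−C_A)−C_P = 0.08122 mol·L⁻¹; S̃_{P/Q} = 0.5686/0.08122 = 7.00.

7.00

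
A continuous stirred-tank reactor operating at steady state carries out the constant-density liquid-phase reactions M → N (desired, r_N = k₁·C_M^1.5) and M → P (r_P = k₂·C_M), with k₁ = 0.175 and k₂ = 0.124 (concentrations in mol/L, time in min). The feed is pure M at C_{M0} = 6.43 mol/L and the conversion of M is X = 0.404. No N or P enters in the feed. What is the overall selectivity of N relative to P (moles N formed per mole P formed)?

Exit C_M = C_{M0}(1−X) = 6.43×0.596 = 3.832 mol/L.
Rates in a CSTR are evaluated at the outlet concentration: r_N = 0.175×3.832^1.5 = 1.313, r_P = 0.124×3.832 = 0.4752.
Overall selectivity = C_N/C_P = r_Nτ/(r_Pτ) = r_N/r_P = 2.76.

2.76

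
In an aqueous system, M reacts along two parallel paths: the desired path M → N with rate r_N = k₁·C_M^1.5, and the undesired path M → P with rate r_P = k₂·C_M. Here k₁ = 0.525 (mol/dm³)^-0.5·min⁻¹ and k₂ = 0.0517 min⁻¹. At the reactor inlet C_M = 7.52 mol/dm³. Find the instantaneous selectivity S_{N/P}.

S_{N/P} = r_N/r_P = (k₁·C_M^1.5)/(k₂·C_M) = (k₁/k₂)·C_M^0.5.
= (0.525×7.520^1.5) / (0.0517×7.520) = 10.83/0.3888 = 27.8.
Since the desired path is higher order in M, keeping C_M high (PFR or concentrated feed) favours N.

27.8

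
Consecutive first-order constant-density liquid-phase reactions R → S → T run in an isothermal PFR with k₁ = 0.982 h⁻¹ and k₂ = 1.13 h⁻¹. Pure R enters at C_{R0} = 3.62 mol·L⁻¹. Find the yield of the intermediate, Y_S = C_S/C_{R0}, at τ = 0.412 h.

0.262

The intermediate concentration in a first-order A→B→C sequence is C_S = k₁C_{R0}(e^(−k₁τ) − e^(−k₂τ))/(k₂−k₁).
e^(−k₁τ) = e^(−0.982×0.412) = e^(−0.4046) = 0.6673; e^(−k₂τ) = e^(−0.4656) = 0.6278.
C_S = 0.982×3.62/(1.13−0.982) × (0.6673−0.6278) = 24.02×0.03947 = 0.9481 mol·L⁻¹.
Y_S = C_S/C_{R0} = 0.9481/3.62 = 0.262.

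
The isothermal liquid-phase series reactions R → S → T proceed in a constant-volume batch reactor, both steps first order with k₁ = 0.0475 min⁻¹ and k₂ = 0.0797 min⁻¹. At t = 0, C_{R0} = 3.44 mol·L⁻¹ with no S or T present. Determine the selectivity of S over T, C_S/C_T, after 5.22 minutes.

Solving the coupled first-order balances gives C_S(t) = [k₁/(k₂−k₁)]·C_{R0}·(e^(−k₁t) − e^(−k₂t)).
e^(−k₁t) = e^(−0.0475×5.22) = e^(−0.2480) = 0.7804; e^(−k₂t) = e^(−0.4160) = 0.6597.
C_S = 0.0475×3.44/(0.0797−0.0475) × (0.7804−0.6597) = 5.075×0.1207 = 0.6127 mol·L⁻¹.
C_R = C_{R0}e^(−k₁t) = 2.685 mol·L⁻¹, so C_T = C_{R0}−C_R−C_S = 0.1427 mol·L⁻¹; C_S/C_T = 4.29.

4.29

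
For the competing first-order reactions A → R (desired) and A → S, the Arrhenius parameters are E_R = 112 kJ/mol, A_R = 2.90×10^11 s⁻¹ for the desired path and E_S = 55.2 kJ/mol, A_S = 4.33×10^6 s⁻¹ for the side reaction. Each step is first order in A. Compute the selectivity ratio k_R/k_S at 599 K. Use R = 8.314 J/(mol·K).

With equal orders, S_{R/S} = k_R/k_S = (A_R/A_S)·exp[(E_S−E_R)/(RT)].
(E_S−E_R)/(RT) = (55.2−112)×10³/(8.314×599) = -56800/4980 = -11.41.
k_R/k_S = (2.90×10^11/4.33×10^6)·exp(-11.41) = 66975 × 1.113×10^-5 = 0.746.
Since E_R > E_S, raising the temperature improves selectivity toward R.

0.746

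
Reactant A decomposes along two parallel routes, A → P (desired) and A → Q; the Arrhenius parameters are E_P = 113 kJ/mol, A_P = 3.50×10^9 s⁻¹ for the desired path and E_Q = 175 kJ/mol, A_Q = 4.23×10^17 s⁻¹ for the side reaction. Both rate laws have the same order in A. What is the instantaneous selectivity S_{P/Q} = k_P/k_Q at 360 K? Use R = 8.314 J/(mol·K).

8.20

Since both paths have the same order in A, the concentration cancels and S_{P/Q} = k_P/k_Q = (A_P/A_Q)·exp[(E_Q−E_P)/(RT)].
(E_Q−E_P)/(RT) = (175−113)×10³/(8.314×360) = 62000/2993 = 20.71.
k_P/k_Q = (3.50×10^9/4.23×10^17)·exp(20.71) = 8.274×10^-9 × 9.915×10^8 = 8.20.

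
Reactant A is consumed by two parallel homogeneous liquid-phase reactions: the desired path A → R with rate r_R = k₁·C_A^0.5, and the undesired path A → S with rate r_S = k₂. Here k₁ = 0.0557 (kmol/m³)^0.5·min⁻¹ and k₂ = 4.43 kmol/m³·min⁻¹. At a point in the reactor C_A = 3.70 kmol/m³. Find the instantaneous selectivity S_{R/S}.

0.0242

S_{R/S} = r_R/r_S = (k₁·C_A^0.5)/(k₂) = (k₁/k₂)·C_A^0.5.
= (0.0557×3.700^0.5) / (4.43) = 0.1071/4.430 = 0.0242.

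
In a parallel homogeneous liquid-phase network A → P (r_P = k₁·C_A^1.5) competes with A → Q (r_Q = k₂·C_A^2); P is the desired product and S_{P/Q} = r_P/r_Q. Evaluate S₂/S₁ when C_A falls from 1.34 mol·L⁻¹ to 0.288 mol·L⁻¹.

S_{P/Q} = (k₁/k₂)·C_A^-0.5, so S₂/S₁ = (C_{A,2}/C_{A,1})^-0.5.
= (0.288/1.34)^(-0.5) = (0.2149)^(-0.5) = 2.16.

2.16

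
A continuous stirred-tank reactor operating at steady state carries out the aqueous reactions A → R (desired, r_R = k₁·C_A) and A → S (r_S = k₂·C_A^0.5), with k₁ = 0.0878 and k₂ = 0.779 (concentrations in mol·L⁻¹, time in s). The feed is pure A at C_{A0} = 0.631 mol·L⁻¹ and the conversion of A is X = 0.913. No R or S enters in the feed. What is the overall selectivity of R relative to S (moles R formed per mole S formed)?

Exit C_A = C_{A0}(1−X) = 0.631×0.0870 = 0.05490 mol·L⁻¹.
Rates in a CSTR are evaluated at the outlet concentration: r_R = 0.0878×0.05490 = 0.004820, r_S = 0.779×0.05490^0.5 = 0.1825.
Overall selectivity = C_R/C_S = r_Rτ/(r_Sτ) = r_R/r_S = 0.0264.

0.0264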